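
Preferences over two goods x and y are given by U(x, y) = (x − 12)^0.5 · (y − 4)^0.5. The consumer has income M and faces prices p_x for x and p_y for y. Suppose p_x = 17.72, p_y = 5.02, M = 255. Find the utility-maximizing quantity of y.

This is Cobb-Douglas in (x−12, y−4): tangency gives 0.5·p_y·(y−4) = 0.5·p_x·(x−12).
Substituting into the budget: x* = 12 + 0.5·(M − 12·p_x − 4·p_y)/p_x, and y* = 4 + 0.5·(…)/p_y.
Discretionary income = 255 − 12·17.72 − 4·5.02 = 22.28; y* = 4 + 0.5·22.28/5.02 = 6.2191.

y* = 6.2191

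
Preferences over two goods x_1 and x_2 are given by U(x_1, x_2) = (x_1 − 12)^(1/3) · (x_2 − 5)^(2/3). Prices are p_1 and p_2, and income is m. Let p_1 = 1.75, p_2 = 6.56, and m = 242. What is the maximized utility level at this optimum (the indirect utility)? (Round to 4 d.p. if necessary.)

V = 23.5814

Let x_1' = x_1−12, x_2' = x_2−5. MRS = (1/2)·x_2'/x_1' = p_1/p_2.
After buying the subsistence bundle (12, 5), a share 1/3 of the remaining income goes to x_1: x_1* = 12 + 1/3·(m − 12p_1 − 5p_2)/p_1.
Discretionary income = 242 − 12·1.75 − 5·6.56 = 188.2; x_1* = 12 + 1/3·188.2/1.75 = 47.8476; x_2* = 5 + 2/3·188.2/6.56 = 24.126.
Utility at the optimum: U(47.8476, 24.126) = 23.5814.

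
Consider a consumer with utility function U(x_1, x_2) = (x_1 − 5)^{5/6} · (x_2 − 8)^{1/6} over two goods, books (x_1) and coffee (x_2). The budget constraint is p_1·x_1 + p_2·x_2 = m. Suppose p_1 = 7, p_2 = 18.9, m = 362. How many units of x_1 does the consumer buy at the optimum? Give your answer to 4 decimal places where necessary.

Let x_1' = x_1−5, x_2' = x_2−8. MRS = 5·x_2'/x_1' = p_1/p_2.
After buying the subsistence bundle (5, 8), a share 5/6 of the remaining income goes to x_1: x_1* = 5 + 5/6·(m − 5p_1 − 8p_2)/p_1.
Discretionary income = 362 − 5·7 − 8·18.9 = 175.8; x_1* = 5 + 5/6·175.8/7 = 25.9286.

x_1* = 25.9286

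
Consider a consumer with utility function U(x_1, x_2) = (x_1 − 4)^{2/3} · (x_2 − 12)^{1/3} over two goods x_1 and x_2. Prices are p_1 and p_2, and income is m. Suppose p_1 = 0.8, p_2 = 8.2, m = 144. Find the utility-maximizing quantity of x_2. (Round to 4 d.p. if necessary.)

x_2* = 13.7236

This is Cobb-Douglas in (x_1−4, x_2−12): tangency gives 2/3·p_2·(x_2−12) = 1/3·p_1·(x_1−4).
Substituting into the budget: x_1* = 4 + 2/3·(m − 4·p_1 − 12·p_2)/p_1, and x_2* = 12 + 1/3·(…)/p_2.
Discretionary income = 144 − 4·0.8 − 12·8.2 = 42.4; x_2* = 12 + 1/3·42.4/8.2 = 13.7236.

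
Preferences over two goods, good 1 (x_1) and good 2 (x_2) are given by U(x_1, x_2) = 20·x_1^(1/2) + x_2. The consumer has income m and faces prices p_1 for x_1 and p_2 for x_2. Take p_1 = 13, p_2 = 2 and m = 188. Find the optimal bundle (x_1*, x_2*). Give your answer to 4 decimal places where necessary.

x_1* = 2.3669, x_2* = 78.6154

Set MRS = p_1/p_2: 10·x_1^(−1/2) = p_1/p_2.
Thus x_1* = (10·p_2/p_1)² — independent of m — with the rest of income spent on x_2.
Plugging in: x_1* = (10·2/13)² = 2.3669, x_2* = 78.6154.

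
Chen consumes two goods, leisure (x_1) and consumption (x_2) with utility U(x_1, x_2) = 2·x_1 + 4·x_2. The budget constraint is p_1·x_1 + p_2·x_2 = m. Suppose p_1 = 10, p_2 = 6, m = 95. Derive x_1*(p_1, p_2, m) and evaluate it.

Perfect substitutes: compare marginal utility per dollar. 2/p_1 vs 4/p_2 → 0.2 vs 0.6667.
x_2 gives more utility per dollar, so spend all income on x_2: x_2* = m/p_2, x_1* = 0.
Numerically: x_1* = 0, x_2* = 15.8333.

x_1* = 0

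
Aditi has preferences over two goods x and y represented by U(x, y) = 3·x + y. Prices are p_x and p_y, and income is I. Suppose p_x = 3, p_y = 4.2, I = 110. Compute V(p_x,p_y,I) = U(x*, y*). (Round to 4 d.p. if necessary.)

V = 110

Linear utility — the consumer picks whichever good has higher MU/price: 3/3 = 1 vs 1/4.2 = 0.2381.
x gives more utility per dollar, so spend all income on x: x* = I/p_x, y* = 0.
Numerically: x* = 36.6667, y* = 0.
Utility at the optimum: U(36.6667, 0) = 110.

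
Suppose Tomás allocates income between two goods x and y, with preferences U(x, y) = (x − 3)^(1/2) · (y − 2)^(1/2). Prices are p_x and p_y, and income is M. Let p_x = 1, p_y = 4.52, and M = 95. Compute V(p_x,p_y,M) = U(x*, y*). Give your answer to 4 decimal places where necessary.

This is Cobb-Douglas in (x−3, y−2): tangency gives 0.5·p_y·(y−2) = 0.5·p_x·(x−3).
Substituting into the budget: x* = 3 + 0.5·(M − 3·p_x − 2·p_y)/p_x, and y* = 2 + 0.5·(…)/p_y.
Discretionary income = 95 − 3·1 − 2·4.52 = 82.96; x* = 3 + 0.5·82.96/1 = 44.48; y* = 2 + 0.5·82.96/4.52 = 11.177.
Utility at the optimum: U(44.48, 11.177) = 19.5106.

V = 19.5106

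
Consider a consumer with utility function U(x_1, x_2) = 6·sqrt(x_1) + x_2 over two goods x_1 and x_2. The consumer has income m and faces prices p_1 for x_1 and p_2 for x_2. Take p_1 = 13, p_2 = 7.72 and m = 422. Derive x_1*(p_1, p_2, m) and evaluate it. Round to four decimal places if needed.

x_1* = 3.1739

Utility is quasi-linear in x_2; the FOC for x_1 is 3/√x_1 = p_1/p_2.
Thus x_1* = (3·p_2/p_1)² — independent of m — with the rest of income spent on x_2.
Plugging in: x_1* = (3·7.72/13)² = 3.1739.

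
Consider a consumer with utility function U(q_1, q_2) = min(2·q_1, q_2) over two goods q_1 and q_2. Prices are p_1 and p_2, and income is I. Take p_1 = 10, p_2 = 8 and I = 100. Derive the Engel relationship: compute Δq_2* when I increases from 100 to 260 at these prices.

Δq_2* = 12.3077

With perfect complements, no substitution: consume in ratio q_1:q_2 = 1:2.
Budget: p_1·q_1 + p_2·2·q_1 = I, so (p_1 + 2·p_2)·q_1 = I.
Demand: q_1*(p_1,p_2,I) = I/(p_1 + 2·p_2), q_2* = 2·I/(p_1 + 2·p_2).
Here 10 + 2·8 = 26, giving q_2* = 7.6923.
At I' = 260: q_2* = 20. Change: 20 − 7.6923 = 12.3077.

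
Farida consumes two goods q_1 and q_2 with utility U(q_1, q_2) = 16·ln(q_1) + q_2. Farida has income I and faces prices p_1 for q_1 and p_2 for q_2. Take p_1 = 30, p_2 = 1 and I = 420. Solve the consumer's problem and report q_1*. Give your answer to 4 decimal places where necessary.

MU_q_1 = 16/q_1, MU_q_2 = 1. Tangency: 16/q_1 = p_1/p_2.
So q_1*(p_1,p_2) = 16·p_2/p_1, independent of income; and q_2* = (I − 16·p_2)/p_2.
At the given prices: q_1* = 16·1/30 = 0.5333.

q_1* = 0.5333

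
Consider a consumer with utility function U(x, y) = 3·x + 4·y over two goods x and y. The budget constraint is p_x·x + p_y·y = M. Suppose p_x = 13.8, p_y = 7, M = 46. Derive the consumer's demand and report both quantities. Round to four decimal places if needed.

y gives more utility per dollar, so spend all income on y: y* = M/p_y, x* = 0.
Numerically: x* = 0, y* = 6.5714.

x* = 0, y* = 6.5714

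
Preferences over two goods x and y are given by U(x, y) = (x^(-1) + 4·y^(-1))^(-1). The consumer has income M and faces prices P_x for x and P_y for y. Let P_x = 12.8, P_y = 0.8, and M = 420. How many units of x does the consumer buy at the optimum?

x* = 21.875

From the CES first-order condition, (1/4)·(y/x)^(2) = P_x/P_y.
Hence y/x = (4·P_x/P_y)^(1/(2)), i.e. raised to the 0.5 power.
With the ratio pinned down, the budget gives x* = M/(P_x + P_y·(y/x)) and y* = (y/x)·x*.
Numerically y/x = 8, so x* = 420/(12.8 + 0.8·8) = 21.875.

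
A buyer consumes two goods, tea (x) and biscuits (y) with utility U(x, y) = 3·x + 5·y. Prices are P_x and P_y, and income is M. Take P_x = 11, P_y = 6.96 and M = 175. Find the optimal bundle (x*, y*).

Numerically: x* = 0, y* = 25.1437.

x* = 0, y* = 25.1437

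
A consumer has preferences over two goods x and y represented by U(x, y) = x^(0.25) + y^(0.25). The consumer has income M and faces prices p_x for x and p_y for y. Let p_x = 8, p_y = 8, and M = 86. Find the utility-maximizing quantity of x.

x* = 5.375

MRS = MU_x/MU_y = (y/x)^(0.75). Set equal to p_x/p_y.
Hence y/x = (p_x/p_y)^(1/(0.75)), i.e. raised to the 4/3 power.
Substitute y = (y/x)·x into the budget: x* = M/(p_x + p_y·(y/x)).
Numerically y/x = 1, so x* = 86/(8 + 8·1) = 5.375.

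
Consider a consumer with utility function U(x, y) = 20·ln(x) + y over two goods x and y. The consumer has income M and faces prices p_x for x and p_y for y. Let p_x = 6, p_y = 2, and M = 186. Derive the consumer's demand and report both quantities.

x* = 6.6667, y* = 73

MU_x = 20/x, MU_y = 1. Tangency: 20/x = p_x/p_y.
So x*(p_x,p_y) = 20·p_y/p_x, independent of income; and y* = (M − 20·p_y)/p_y.
At the given prices: x* = 20·2/6 = 6.6667, and y* = 73.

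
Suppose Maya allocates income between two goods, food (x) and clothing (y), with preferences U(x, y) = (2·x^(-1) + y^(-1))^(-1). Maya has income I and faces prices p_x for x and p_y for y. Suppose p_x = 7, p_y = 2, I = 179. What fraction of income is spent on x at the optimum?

MU_x ∝ 2·x^(-2), MU_y ∝ y^(-2), so MRS = 2·(y/x)^(2) = p_x/p_y.
Hence y/x = ((1/2)·p_x/p_y)^(1/(2)), i.e. raised to the 0.5 power.
Substitute y = (y/x)·x into the budget: x* = I/(p_x + p_y·(y/x)).
Numerically y/x = 1.322876, so x* = 179/(7 + 2·1.322876) = 18.5574 and y* = 1.322876·18.5574 = 24.5491.
Expenditure on x: 7·18.5574 = 129.9018; share = 0.7257.

share on x = 0.7257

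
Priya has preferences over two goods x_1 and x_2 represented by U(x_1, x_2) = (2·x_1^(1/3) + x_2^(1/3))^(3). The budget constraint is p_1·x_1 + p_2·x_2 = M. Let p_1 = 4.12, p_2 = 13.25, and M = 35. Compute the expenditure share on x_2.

Substitute x_2 = (x_2/x_1)·x_1 into the budget: x_1* = M/(p_1 + p_2·(x_2/x_1)).
Numerically x_2/x_1 = 0.061302, so x_1* = 35/(4.12 + 13.25·0.061302) = 7.0961 and x_2* = 0.061302·7.0961 = 0.435.
Expenditure on x_2: 13.25·0.435 = 5.7639; share = 0.1647.

share on x_2 = 0.1647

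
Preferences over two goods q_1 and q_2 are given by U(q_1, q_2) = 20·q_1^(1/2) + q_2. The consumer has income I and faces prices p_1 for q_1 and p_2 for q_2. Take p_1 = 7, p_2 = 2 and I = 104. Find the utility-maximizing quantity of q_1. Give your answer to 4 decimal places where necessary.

q_1* = 8.1633

Utility is quasi-linear in q_2; the FOC for q_1 is 10/√q_1 = p_1/p_2.
Thus q_1* = (10·p_2/p_1)² — independent of I — with the rest of income spent on q_2.
Plugging in: q_1* = (10·2/7)² = 8.1633.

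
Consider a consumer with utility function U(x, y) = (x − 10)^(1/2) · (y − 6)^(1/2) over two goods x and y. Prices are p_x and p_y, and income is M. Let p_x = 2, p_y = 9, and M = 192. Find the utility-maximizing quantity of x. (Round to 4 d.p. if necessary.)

x* = 39.5

MRS = (y−6)/(x−10). Tangency with p_x/p_y gives y−6 = (p_x/p_y)·(x−10).
Substituting into the budget: x* = 10 + 0.5·(M − 10·p_x − 6·p_y)/p_x, and y* = 6 + 0.5·(…)/p_y.
Discretionary income = 192 − 10·2 − 6·9 = 118; x* = 10 + 0.5·118/2 = 39.5.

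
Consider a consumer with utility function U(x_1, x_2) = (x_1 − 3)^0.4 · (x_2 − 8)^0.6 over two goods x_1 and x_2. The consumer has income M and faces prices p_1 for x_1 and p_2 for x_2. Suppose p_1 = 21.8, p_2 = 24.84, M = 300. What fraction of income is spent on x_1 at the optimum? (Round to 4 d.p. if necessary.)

share on x_1 = 0.2658

This is Cobb-Douglas in (x_1−3, x_2−8): tangency gives 0.4·p_2·(x_2−8) = 0.6·p_1·(x_1−3).
Substituting into the budget: x_1* = 3 + 0.4·(M − 3·p_1 − 8·p_2)/p_1, and x_2* = 8 + 0.6·(…)/p_2.
Discretionary income = 300 − 3·21.8 − 8·24.84 = 35.88; x_1* = 3 + 0.4·35.88/21.8 = 3.6583; x_2* = 8 + 0.6·35.88/24.84 = 8.8667.
Expenditure on x_1: 21.8·3.6583 = 79.752; share = 0.2658.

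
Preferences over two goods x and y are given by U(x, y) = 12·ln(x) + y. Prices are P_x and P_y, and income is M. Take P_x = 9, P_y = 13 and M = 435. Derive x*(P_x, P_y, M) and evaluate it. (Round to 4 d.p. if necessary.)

Set MRS = P_x/P_y: (12/x)/1 = P_x/P_y.
So x*(P_x,P_y) = 12·P_y/P_x, independent of income; and y* = (M − 12·P_y)/P_y.
At the given prices: x* = 12·13/9 = 17.3333.

x* = 17.3333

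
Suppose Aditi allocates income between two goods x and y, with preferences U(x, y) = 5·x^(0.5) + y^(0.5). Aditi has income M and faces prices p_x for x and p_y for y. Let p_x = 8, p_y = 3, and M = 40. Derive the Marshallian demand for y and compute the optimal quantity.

y* = 1.2851

From the CES first-order condition, 5·(y/x)^(0.5) = p_x/p_y.
Hence y/x = ((1/5)·p_x/p_y)^(1/(0.5)), i.e. raised to the 2 power.
With the ratio pinned down, the budget gives x* = M/(p_x + p_y·(y/x)) and y* = (y/x)·x*.
Numerically y/x = 0.284444, so x* = 40/(8 + 3·0.284444) = 4.5181 and y* = 0.284444·4.5181 = 1.2851.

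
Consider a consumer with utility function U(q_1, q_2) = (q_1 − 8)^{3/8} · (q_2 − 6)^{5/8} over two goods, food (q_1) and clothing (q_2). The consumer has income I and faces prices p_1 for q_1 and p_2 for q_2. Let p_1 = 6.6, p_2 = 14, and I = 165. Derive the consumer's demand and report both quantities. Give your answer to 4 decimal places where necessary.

q_1* = 9.6023, q_2* = 7.2589

Let q_1' = q_1−8, q_2' = q_2−6. MRS = (3/5)·q_2'/q_1' = p_1/p_2.
Substituting into the budget: q_1* = 8 + 0.375·(I − 8·p_1 − 6·p_2)/p_1, and q_2* = 6 + 0.625·(…)/p_2.
Discretionary income = 165 − 8·6.6 − 6·14 = 28.2; q_1* = 8 + 0.375·28.2/6.6 = 9.6023; q_2* = 6 + 0.625·28.2/14 = 7.2589.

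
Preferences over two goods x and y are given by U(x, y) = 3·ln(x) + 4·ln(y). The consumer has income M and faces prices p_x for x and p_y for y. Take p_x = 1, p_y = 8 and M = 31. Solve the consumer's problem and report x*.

Tangency: MRS = (3/4)·y/x = p_x/p_y.
Rearranging, p_y·y = (4/3)·p_x·x. Substituting into the budget gives p_x·x·(1 + (4/3)) = M.
Demand: x*(p_x,p_y,M) = 3/7·M/p_x and y* = 4/7·M/p_y.
At p_x=1, p_y=8, M=31: x* = 3/7·31/1 = 13.2857.

x* = 13.2857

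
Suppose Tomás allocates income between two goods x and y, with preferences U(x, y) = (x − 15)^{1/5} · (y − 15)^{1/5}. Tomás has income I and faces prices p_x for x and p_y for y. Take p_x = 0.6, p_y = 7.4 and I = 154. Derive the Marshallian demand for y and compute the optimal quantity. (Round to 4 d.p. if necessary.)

MRS = (y−15)/(x−15). Tangency with p_x/p_y gives y−15 = (p_x/p_y)·(x−15).
After buying the subsistence bundle (15, 15), a share 0.5 of the remaining income goes to x: x* = 15 + 0.5·(I − 15p_x − 15p_y)/p_x.
Discretionary income = 154 − 15·0.6 − 15·7.4 = 34; y* = 15 + 0.5·34/7.4 = 17.2973.

y* = 17.2973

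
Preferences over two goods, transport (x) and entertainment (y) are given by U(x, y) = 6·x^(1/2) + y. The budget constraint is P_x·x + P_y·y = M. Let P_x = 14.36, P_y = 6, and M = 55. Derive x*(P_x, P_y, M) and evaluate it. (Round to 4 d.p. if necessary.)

x* = 1.5712

Set MRS = P_x/P_y: 3·x^(−1/2) = P_x/P_y.
Thus x* = (3·P_y/P_x)² — independent of M — with the rest of income spent on y.
Plugging in: x* = (3·6/14.36)² = 1.5712.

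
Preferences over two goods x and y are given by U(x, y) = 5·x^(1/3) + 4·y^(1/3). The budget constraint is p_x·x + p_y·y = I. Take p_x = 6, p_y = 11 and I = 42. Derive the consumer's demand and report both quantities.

x* = 4.5798, y* = 1.3201

MRS = MU_x/MU_y = (5/4)·(y/x)^(2/3). Set equal to p_x/p_y.
Solve for the ratio: y/x = [(4/5)·p_x/p_y]^(1.5).
With the ratio pinned down, the budget gives x* = I/(p_x + p_y·(y/x)) and y* = (y/x)·x*.
Numerically y/x = 0.288252, so x* = 42/(6 + 11·0.288252) = 4.5798 and y* = 0.288252·4.5798 = 1.3201.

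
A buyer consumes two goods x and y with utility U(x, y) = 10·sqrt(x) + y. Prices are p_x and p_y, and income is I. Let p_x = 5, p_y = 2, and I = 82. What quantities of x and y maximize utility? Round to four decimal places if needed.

x* = 4, y* = 31

Plugging in: x* = (5·2/5)² = 4, y* = 31.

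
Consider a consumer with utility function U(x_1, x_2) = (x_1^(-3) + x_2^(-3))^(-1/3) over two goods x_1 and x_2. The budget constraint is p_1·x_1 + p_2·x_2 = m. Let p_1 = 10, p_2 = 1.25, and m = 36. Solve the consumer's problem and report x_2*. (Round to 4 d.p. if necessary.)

From the CES first-order condition, (x_2/x_1)^(4) = p_1/p_2.
Solve for the ratio: x_2/x_1 = [p_1/p_2]^(0.25).
Substitute x_2 = (x_2/x_1)·x_1 into the budget: x_1* = m/(p_1 + p_2·(x_2/x_1)).
Numerically x_2/x_1 = 1.681793, so x_1* = 36/(10 + 1.25·1.681793) = 2.9747 and x_2* = 1.681793·2.9747 = 5.0028.

x_2* = 5.0028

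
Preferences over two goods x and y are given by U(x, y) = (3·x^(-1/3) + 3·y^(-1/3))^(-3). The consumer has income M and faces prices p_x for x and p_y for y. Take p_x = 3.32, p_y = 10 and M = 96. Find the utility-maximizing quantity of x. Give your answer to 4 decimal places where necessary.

x* = 12.4777

MU_x ∝ 3·x^(-4/3), MU_y ∝ 3·y^(-4/3), so MRS = (y/x)^(4/3) = p_x/p_y.
Hence y/x = (p_x/p_y)^(1/(4/3)), i.e. raised to the 0.75 power.
Substitute y = (y/x)·x into the budget: x* = M/(p_x + p_y·(y/x)).
Numerically y/x = 0.437375, so x* = 96/(3.32 + 10·0.437375) = 12.4777.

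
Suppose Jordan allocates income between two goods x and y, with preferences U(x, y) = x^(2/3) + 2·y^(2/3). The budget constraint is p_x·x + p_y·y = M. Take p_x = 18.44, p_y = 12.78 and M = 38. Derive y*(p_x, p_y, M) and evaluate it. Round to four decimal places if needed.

Substitute y = (y/x)·x into the budget: x* = M/(p_x + p_y·(y/x)).
Numerically y/x = 24.031461, so x* = 38/(18.44 + 12.78·24.031461) = 0.1167 and y* = 24.031461·0.1167 = 2.805.

y* = 2.805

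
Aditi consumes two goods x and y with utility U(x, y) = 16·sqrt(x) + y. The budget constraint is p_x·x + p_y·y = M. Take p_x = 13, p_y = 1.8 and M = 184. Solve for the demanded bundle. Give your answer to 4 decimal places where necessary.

x* = 1.227, y* = 93.3607

MU_x = 8/√x, MU_y = 1. Tangency: 8/√x = p_x/p_y.
Solve: √x = 8·p_y/p_x, so x*(p_x,p_y) = (8·p_y/p_x)², and y* = (M − p_x·x*)/p_y.
Plugging in: x* = (8·1.8/13)² = 1.227, y* = 93.3607.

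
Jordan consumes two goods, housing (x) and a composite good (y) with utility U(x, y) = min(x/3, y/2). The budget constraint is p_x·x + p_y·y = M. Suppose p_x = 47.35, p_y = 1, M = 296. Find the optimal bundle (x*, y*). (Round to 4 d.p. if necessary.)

x* = 6.1645, y* = 4.1097

Here 3·47.35 + 2·1 = 144.05, giving x* = 6.1645 and y* = 4.1097.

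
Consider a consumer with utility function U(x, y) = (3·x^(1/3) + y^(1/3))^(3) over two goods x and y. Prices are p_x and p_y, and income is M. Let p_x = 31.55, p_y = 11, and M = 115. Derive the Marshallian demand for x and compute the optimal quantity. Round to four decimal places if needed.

x* = 2.749

From the CES first-order condition, 3·(y/x)^(2/3) = p_x/p_y.
Hence y/x = ((1/3)·p_x/p_y)^(1/(2/3)), i.e. raised to the 1.5 power.
Substitute y = (y/x)·x into the budget: x* = M/(p_x + p_y·(y/x)).
Numerically y/x = 0.93482, so x* = 115/(31.55 + 11·0.93482) = 2.749.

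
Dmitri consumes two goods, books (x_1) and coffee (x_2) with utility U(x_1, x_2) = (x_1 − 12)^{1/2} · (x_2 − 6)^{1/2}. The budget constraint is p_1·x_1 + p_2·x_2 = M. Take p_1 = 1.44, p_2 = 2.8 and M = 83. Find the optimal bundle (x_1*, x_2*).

x_1* = 28.9861, x_2* = 14.7357

Let x_1' = x_1−12, x_2' = x_2−6. MRS = x_2'/x_1' = p_1/p_2.
Substituting into the budget: x_1* = 12 + 0.5·(M − 12·p_1 − 6·p_2)/p_1, and x_2* = 6 + 0.5·(…)/p_2.
Discretionary income = 83 − 12·1.44 − 6·2.8 = 48.92; x_1* = 12 + 0.5·48.92/1.44 = 28.9861; x_2* = 6 + 0.5·48.92/2.8 = 14.7357.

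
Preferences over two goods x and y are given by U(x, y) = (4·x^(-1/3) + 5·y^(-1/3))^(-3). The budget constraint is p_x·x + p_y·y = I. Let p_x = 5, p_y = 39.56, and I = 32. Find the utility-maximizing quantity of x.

x* = 2.1457

Numerically y/x = 0.250592, so x* = 32/(5 + 39.56·0.250592) = 2.1457.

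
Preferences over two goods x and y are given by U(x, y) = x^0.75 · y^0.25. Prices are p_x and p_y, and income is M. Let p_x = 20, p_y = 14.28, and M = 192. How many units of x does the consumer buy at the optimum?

MU_x/MU_y = (0.75·y)/(0.25·x); tangency sets this equal to p_x/p_y.
So 0.75·p_y·y = 0.25·p_x·x; combined with the budget, a share 0.75 of income goes to x.
Demand: x*(p_x,p_y,M) = 0.75·M/p_x and y* = 0.25·M/p_y.
At p_x=20, p_y=14.28, M=192: x* = 0.75·192/20 = 7.2.

x* = 7.2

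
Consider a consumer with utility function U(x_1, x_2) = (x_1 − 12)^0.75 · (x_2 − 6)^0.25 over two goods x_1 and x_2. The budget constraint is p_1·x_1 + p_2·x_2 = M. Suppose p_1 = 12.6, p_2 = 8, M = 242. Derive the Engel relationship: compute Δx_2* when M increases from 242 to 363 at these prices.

After buying the subsistence bundle (12, 6), a share 0.75 of the remaining income goes to x_1: x_1* = 12 + 0.75·(M − 12p_1 − 6p_2)/p_1.
Discretionary income = 242 − 12·12.6 − 6·8 = 42.8; x_2* = 6 + 0.25·42.8/8 = 7.3375.
At M' = 363: x_2* = 11.1188. Change: 11.1188 − 7.3375 = 3.7812.

Δx_2* = 3.7812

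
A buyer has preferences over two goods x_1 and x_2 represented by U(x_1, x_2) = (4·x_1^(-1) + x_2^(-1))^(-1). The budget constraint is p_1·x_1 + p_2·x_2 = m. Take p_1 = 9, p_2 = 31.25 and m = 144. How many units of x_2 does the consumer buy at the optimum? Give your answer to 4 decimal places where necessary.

MU_x_1 ∝ 4·x_1^(-2), MU_x_2 ∝ x_2^(-2), so MRS = 4·(x_2/x_1)^(2) = p_1/p_2.
Solve for the ratio: x_2/x_1 = [(1/4)·p_1/p_2]^(0.5).
With the ratio pinned down, the budget gives x_1* = m/(p_1 + p_2·(x_2/x_1)) and x_2* = (x_2/x_1)·x_1*.
Numerically x_2/x_1 = 0.268328, so x_1* = 144/(9 + 31.25·0.268328) = 8.2829 and x_2* = 0.268328·8.2829 = 2.2225.

x_2* = 2.2225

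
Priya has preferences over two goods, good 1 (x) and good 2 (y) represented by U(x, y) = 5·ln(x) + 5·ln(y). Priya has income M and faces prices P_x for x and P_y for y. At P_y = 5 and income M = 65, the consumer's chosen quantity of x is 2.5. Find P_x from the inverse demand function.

The MRS is y/x. Set MRS = P_x/P_y.
So 5·P_y·y = 5·P_x·x; combined with the budget, a share 0.5 of income goes to x.
Demand: x*(P_x,P_y,M) = 0.5·M/P_x and y* = 0.5·M/P_y.
Set x* = 2.5 in the demand function and solve for P_x: P_x = 13.

P_x = 13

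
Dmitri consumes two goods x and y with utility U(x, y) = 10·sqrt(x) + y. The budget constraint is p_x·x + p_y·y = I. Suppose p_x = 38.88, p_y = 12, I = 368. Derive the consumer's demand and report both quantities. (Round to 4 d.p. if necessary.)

x* = 2.3815, y* = 22.9506

Utility is quasi-linear in y; the FOC for x is 5/√x = p_x/p_y.
Thus x* = (5·p_y/p_x)² — independent of I — with the rest of income spent on y.
Plugging in: x* = (5·12/38.88)² = 2.3815, y* = 22.9506.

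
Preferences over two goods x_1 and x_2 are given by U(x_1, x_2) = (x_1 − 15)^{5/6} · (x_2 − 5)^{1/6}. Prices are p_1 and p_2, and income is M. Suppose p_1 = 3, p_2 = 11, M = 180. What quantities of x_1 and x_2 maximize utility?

x_1* = 37.2222, x_2* = 6.2121

Substituting into the budget: x_1* = 15 + 5/6·(M − 15·p_1 − 5·p_2)/p_1, and x_2* = 5 + 1/6·(…)/p_2.
Discretionary income = 180 − 15·3 − 5·11 = 80; x_1* = 15 + 5/6·80/3 = 37.2222; x_2* = 5 + 1/6·80/11 = 6.2121.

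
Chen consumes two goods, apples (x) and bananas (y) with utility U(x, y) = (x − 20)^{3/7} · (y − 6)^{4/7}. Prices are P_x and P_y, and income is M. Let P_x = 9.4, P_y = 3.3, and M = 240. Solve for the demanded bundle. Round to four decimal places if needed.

Substituting into the budget: x* = 20 + 3/7·(M − 20·P_x − 6·P_y)/P_x, and y* = 6 + 4/7·(…)/P_y.
Discretionary income = 240 − 20·9.4 − 6·3.3 = 32.2; x* = 20 + 3/7·32.2/9.4 = 21.4681; y* = 6 + 4/7·32.2/3.3 = 11.5758.

x* = 21.4681, y* = 11.5758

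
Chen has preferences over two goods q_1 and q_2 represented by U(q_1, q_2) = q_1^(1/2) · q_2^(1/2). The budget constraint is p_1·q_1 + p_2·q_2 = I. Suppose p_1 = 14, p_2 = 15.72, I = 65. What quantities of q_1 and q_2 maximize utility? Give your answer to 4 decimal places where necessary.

The MRS is q_2/q_1. Set MRS = p_1/p_2.
So 0.5·p_2·q_2 = 0.5·p_1·q_1; combined with the budget, a share 0.5 of income goes to q_1.
Demand: q_1*(p_1,p_2,I) = 0.5·I/p_1 and q_2* = 0.5·I/p_2.
At p_1=14, p_2=15.72, I=65: q_1* = 0.5·65/14 = 2.3214, q_2* = 2.0674.

q_1* = 2.3214, q_2* = 2.0674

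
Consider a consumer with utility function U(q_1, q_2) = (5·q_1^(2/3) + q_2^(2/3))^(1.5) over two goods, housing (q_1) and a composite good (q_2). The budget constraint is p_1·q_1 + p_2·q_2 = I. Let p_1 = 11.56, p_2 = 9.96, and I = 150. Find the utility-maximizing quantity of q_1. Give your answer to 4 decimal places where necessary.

q_1* = 12.8374

From the CES first-order condition, 5·(q_2/q_1)^(1/3) = p_1/p_2.
Solve for the ratio: q_2/q_1 = [(1/5)·p_1/p_2]^(3).
Substitute q_2 = (q_2/q_1)·q_1 into the budget: q_1* = I/(p_1 + p_2·(q_2/q_1)).
Numerically q_2/q_1 = 0.012508, so q_1* = 150/(11.56 + 9.96·0.012508) = 12.8374.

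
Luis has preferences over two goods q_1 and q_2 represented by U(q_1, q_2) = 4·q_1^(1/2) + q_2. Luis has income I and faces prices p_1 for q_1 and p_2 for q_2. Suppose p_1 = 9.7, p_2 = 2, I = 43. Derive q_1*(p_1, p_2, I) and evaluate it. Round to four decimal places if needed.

q_1* = 0.17

Set MRS = p_1/p_2: 2·q_1^(−1/2) = p_1/p_2.
Thus q_1* = (2·p_2/p_1)² — independent of I — with the rest of income spent on q_2.
Plugging in: q_1* = (2·2/9.7)² = 0.17.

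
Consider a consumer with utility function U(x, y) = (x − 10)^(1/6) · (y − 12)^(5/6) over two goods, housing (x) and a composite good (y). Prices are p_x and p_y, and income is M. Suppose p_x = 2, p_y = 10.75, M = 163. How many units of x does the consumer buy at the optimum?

Let x' = x−10, y' = y−12. MRS = (1/5)·y'/x' = p_x/p_y.
After buying the subsistence bundle (10, 12), a share 1/6 of the remaining income goes to x: x* = 10 + 1/6·(M − 10p_x − 12p_y)/p_x.
Discretionary income = 163 − 10·2 − 12·10.75 = 14; x* = 10 + 1/6·14/2 = 11.1667.

x* = 11.1667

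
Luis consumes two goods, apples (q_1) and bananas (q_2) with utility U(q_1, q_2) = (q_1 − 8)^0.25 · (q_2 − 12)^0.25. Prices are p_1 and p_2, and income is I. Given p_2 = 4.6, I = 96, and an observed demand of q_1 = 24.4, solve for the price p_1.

Let q_1' = q_1−8, q_2' = q_2−12. MRS = q_2'/q_1' = p_1/p_2.
Substituting into the budget: q_1* = 8 + 0.5·(I − 8·p_1 − 12·p_2)/p_1, and q_2* = 12 + 0.5·(…)/p_2.
Set q_1* = 24.4 in the demand function and solve for p_1: p_1 = 1.

p_1 = 1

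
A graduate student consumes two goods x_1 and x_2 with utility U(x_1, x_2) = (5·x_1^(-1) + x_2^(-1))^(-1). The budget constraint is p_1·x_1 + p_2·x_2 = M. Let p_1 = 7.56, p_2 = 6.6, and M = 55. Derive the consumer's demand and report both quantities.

MU_x_1 ∝ 5·x_1^(-2), MU_x_2 ∝ x_2^(-2), so MRS = 5·(x_2/x_1)^(2) = p_1/p_2.
Hence x_2/x_1 = ((1/5)·p_1/p_2)^(1/(2)), i.e. raised to the 0.5 power.
Substitute x_2 = (x_2/x_1)·x_1 into the budget: x_1* = M/(p_1 + p_2·(x_2/x_1)).
Numerically x_2/x_1 = 0.478634, so x_1* = 55/(7.56 + 6.6·0.478634) = 5.1311 and x_2* = 0.478634·5.1311 = 2.4559.

x_1* = 5.1311, x_2* = 2.4559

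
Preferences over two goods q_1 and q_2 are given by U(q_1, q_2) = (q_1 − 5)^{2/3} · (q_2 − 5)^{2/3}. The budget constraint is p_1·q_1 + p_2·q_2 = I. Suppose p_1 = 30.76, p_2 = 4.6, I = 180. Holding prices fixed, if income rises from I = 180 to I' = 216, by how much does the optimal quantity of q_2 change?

This is Cobb-Douglas in (q_1−5, q_2−5): tangency gives 2/3·p_2·(q_2−5) = 2/3·p_1·(q_1−5).
After buying the subsistence bundle (5, 5), a share 0.5 of the remaining income goes to q_1: q_1* = 5 + 0.5·(I − 5p_1 − 5p_2)/p_1.
Discretionary income = 180 − 5·30.76 − 5·4.6 = 3.2; q_2* = 5 + 0.5·3.2/4.6 = 5.3478.
At I' = 216: q_2* = 9.2609. Change: 9.2609 − 5.3478 = 3.913.

Δq_2* = 3.913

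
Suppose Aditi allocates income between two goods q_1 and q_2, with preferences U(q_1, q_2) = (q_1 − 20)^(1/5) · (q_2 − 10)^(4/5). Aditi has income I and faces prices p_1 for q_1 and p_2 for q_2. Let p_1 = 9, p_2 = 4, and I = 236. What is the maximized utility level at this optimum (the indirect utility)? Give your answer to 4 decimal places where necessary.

MRS = (1/4)·(q_2−10)/(q_1−20). Tangency with p_1/p_2 gives q_2−10 = 4·(p_1/p_2)·(q_1−20).
Substituting into the budget: q_1* = 20 + 0.2·(I − 20·p_1 − 10·p_2)/p_1, and q_2* = 10 + 0.8·(…)/p_2.
Discretionary income = 236 − 20·9 − 10·4 = 16; q_1* = 20 + 0.2·16/9 = 20.3556; q_2* = 10 + 0.8·16/4 = 13.2.
Utility at the optimum: U(20.3556, 13.2) = 2.0621.

V = 2.0621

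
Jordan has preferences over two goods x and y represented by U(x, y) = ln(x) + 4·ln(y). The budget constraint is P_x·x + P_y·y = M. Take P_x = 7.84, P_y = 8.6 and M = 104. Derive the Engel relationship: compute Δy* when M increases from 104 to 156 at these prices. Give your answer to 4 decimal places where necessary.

Demand: x*(P_x,P_y,M) = 0.2·M/P_x and y* = 0.8·M/P_y.
At P_x=7.84, P_y=8.6, M=104: y* = 0.8·104/8.6 = 9.6744.
At M' = 156: y* = 14.5116. Change: 14.5116 − 9.6744 = 4.8372.

Δy* = 4.8372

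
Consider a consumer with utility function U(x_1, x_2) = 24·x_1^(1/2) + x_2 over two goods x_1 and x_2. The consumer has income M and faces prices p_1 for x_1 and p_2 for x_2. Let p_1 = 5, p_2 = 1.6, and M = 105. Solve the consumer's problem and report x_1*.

x_1* = 14.7456

Plugging in: x_1* = (12·1.6/5)² = 14.7456.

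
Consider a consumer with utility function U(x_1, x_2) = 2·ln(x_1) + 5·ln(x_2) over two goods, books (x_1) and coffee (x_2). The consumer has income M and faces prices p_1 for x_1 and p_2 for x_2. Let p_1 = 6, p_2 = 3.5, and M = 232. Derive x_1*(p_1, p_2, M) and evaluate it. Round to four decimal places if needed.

MU_x_1/MU_x_2 = (2·x_2)/(5·x_1); tangency sets this equal to p_1/p_2.
Rearranging, p_2·x_2 = (5/2)·p_1·x_1. Substituting into the budget gives p_1·x_1·(1 + (5/2)) = M.
Demand: x_1*(p_1,p_2,M) = 2/7·M/p_1 and x_2* = 5/7·M/p_2.
At p_1=6, p_2=3.5, M=232: x_1* = 2/7·232/6 = 11.0476.

x_1* = 11.0476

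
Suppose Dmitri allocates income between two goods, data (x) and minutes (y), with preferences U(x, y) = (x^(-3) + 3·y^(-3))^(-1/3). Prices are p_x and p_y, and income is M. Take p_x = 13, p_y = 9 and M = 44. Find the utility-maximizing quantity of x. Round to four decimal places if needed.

x* = 1.6933

MRS = MU_x/MU_y = (1/3)·(y/x)^(4). Set equal to p_x/p_y.
Solve for the ratio: y/x = [3·p_x/p_y]^(0.25).
Substitute y = (y/x)·x into the budget: x* = M/(p_x + p_y·(y/x)).
Numerically y/x = 1.442798, so x* = 44/(13 + 9·1.442798) = 1.6933.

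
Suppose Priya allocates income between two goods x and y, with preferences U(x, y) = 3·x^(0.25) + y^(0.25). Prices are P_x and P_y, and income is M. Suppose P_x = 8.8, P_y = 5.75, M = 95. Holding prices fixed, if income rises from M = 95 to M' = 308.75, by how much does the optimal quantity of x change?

MU_x ∝ 3·x^(-0.75), MU_y ∝ y^(-0.75), so MRS = 3·(y/x)^(0.75) = P_x/P_y.
Solve for the ratio: y/x = [(1/3)·P_x/P_y]^(4/3).
With the ratio pinned down, the budget gives x* = M/(P_x + P_y·(y/x)) and y* = (y/x)·x*.
Numerically y/x = 0.407622, so x* = 95/(8.8 + 5.75·0.407622) = 8.5249.
At M' = 308.75: x* = 27.7059. Change: 27.7059 − 8.5249 = 19.181.

Δx* = 19.181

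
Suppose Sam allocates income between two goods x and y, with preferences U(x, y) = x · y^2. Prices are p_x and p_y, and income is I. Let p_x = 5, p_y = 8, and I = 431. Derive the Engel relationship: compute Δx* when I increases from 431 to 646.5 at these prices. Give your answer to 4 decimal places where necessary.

Δx* = 14.3667

Demand: x*(p_x,p_y,I) = 1/3·I/p_x and y* = 2/3·I/p_y.
At p_x=5, p_y=8, I=431: x* = 1/3·431/5 = 28.7333.
At I' = 646.5: x* = 43.1. Change: 43.1 − 28.7333 = 14.3667.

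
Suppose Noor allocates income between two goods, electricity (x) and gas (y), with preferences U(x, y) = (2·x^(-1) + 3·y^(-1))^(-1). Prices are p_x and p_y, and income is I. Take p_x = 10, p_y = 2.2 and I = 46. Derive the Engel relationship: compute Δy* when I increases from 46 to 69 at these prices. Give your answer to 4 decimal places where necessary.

Δy* = 3.8144

MRS = MU_x/MU_y = (2/3)·(y/x)^(2). Set equal to p_x/p_y.
Hence y/x = ((3/2)·p_x/p_y)^(1/(2)), i.e. raised to the 0.5 power.
Substitute y = (y/x)·x into the budget: x* = I/(p_x + p_y·(y/x)).
Numerically y/x = 2.611165, so x* = 46/(10 + 2.2·2.611165) = 2.9216 and y* = 2.611165·2.9216 = 7.6289.
At I' = 69: y* = 11.4433. Change: 11.4433 − 7.6289 = 3.8144.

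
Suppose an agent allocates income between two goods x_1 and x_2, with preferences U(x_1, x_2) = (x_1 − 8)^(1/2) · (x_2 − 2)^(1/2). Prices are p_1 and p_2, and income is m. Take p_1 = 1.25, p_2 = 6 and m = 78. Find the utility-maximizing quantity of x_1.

x_1* = 30.4

MRS = (x_2−2)/(x_1−8). Tangency with p_1/p_2 gives x_2−2 = (p_1/p_2)·(x_1−8).
After buying the subsistence bundle (8, 2), a share 0.5 of the remaining income goes to x_1: x_1* = 8 + 0.5·(m − 8p_1 − 2p_2)/p_1.
Discretionary income = 78 − 8·1.25 − 2·6 = 56; x_1* = 8 + 0.5·56/1.25 = 30.4.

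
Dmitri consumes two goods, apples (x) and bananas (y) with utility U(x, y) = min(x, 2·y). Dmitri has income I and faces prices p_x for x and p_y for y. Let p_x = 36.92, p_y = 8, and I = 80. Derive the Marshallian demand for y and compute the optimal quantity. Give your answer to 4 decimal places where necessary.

Here 2·36.92 + 8 = 81.84, giving y* = 0.9775.

y* = 0.9775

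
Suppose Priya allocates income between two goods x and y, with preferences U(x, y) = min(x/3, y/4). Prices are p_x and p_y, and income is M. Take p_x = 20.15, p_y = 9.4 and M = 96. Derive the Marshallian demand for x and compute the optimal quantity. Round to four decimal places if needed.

Leontief preferences: the optimum is at the kink where x/3 = y/4, i.e. y = (4/3)·x.
Budget: p_x·x + p_y·(4/3)·x = M, so (3·p_x + 4·p_y)·x = 3·M.
Demand: x*(p_x,p_y,M) = 3·M/(3·p_x + 4·p_y), y* = 4·M/(3·p_x + 4·p_y).
Here 3·20.15 + 4·9.4 = 98.05, giving x* = 2.9373.

x* = 2.9373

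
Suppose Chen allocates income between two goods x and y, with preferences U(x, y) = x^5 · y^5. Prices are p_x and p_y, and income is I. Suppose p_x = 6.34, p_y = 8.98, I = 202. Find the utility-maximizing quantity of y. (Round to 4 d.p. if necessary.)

y* = 11.2472

At p_x=6.34, p_y=8.98, I=202: y* = 0.5·202/8.98 = 11.2472.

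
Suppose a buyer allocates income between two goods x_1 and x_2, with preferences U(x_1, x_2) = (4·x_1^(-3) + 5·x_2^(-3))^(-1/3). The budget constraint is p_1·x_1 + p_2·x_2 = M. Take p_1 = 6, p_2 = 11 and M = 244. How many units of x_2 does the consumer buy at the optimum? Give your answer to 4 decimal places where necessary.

MRS = MU_x_1/MU_x_2 = (4/5)·(x_2/x_1)^(4). Set equal to p_1/p_2.
Solve for the ratio: x_2/x_1 = [(5/4)·p_1/p_2]^(0.25).
Substitute x_2 = (x_2/x_1)·x_1 into the budget: x_1* = M/(p_1 + p_2·(x_2/x_1)).
Numerically x_2/x_1 = 0.908693, so x_1* = 244/(6 + 11·0.908693) = 15.2542 and x_2* = 0.908693·15.2542 = 13.8614.

x_2* = 13.8614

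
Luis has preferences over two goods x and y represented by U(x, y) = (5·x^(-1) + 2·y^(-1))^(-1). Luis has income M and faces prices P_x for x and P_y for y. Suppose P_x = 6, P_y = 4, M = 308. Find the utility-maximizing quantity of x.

x* = 33.8522

Substitute y = (y/x)·x into the budget: x* = M/(P_x + P_y·(y/x)).
Numerically y/x = 0.774597, so x* = 308/(6 + 4·0.774597) = 33.8522.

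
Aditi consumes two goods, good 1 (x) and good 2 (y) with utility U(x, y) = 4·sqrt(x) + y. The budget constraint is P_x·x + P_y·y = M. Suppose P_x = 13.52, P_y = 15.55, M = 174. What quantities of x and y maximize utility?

x* = 5.2914, y* = 6.5891

Utility is quasi-linear in y; the FOC for x is 2/√x = P_x/P_y.
Thus x* = (2·P_y/P_x)² — independent of M — with the rest of income spent on y.
Plugging in: x* = (2·15.55/13.52)² = 5.2914, y* = 6.5891.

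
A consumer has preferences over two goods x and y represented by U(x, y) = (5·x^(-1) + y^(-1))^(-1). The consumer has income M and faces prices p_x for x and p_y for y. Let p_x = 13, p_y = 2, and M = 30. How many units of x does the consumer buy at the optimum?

x* = 1.9633

MU_x ∝ 5·x^(-2), MU_y ∝ y^(-2), so MRS = 5·(y/x)^(2) = p_x/p_y.
Hence y/x = ((1/5)·p_x/p_y)^(1/(2)), i.e. raised to the 0.5 power.
With the ratio pinned down, the budget gives x* = M/(p_x + p_y·(y/x)) and y* = (y/x)·x*.
Numerically y/x = 1.140175, so x* = 30/(13 + 2·1.140175) = 1.9633.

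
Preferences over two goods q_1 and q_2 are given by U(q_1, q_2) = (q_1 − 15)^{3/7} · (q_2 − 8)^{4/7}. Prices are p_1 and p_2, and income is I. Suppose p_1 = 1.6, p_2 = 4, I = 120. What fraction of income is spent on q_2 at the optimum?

This is Cobb-Douglas in (q_1−15, q_2−8): tangency gives 3/7·p_2·(q_2−8) = 4/7·p_1·(q_1−15).
Substituting into the budget: q_1* = 15 + 3/7·(I − 15·p_1 − 8·p_2)/p_1, and q_2* = 8 + 4/7·(…)/p_2.
Discretionary income = 120 − 15·1.6 − 8·4 = 64; q_1* = 15 + 3/7·64/1.6 = 32.1429; q_2* = 8 + 4/7·64/4 = 17.1429.
Expenditure on q_2: 4·17.1429 = 68.5714; share = 0.5714.

share on q_2 = 0.5714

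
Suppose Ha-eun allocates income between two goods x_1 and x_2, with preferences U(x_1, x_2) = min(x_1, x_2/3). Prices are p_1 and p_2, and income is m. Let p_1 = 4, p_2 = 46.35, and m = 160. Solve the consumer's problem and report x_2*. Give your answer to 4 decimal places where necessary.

Leontief preferences: the optimum is at the kink where x_1/1 = x_2/3, i.e. x_2 = 3·x_1.
Budget: p_1·x_1 + p_2·3·x_1 = m, so (p_1 + 3·p_2)·x_1 = m.
Demand: x_1*(p_1,p_2,m) = m/(p_1 + 3·p_2), x_2* = 3·m/(p_1 + 3·p_2).
Here 4 + 3·46.35 = 143.05, giving x_2* = 3.3555.

x_2* = 3.3555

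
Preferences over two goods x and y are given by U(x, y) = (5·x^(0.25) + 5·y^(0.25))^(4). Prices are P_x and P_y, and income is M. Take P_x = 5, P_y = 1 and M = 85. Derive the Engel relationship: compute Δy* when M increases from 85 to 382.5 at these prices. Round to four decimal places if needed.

Δy* = 187.7204

MRS = MU_x/MU_y = (y/x)^(0.75). Set equal to P_x/P_y.
Solve for the ratio: y/x = [P_x/P_y]^(4/3).
Substitute y = (y/x)·x into the budget: x* = M/(P_x + P_y·(y/x)).
Numerically y/x = 8.54988, so x* = 85/(5 + 1·8.54988) = 6.2731 and y* = 8.54988·6.2731 = 53.6344.
At M' = 382.5: y* = 241.3548. Change: 241.3548 − 53.6344 = 187.7204.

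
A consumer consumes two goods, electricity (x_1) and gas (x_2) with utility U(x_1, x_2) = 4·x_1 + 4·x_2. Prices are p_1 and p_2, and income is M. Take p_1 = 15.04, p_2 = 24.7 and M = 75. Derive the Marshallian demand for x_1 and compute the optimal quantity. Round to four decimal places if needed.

Linear utility — the consumer picks whichever good has higher MU/price: 4/15.04 = 0.266 vs 4/24.7 = 0.1619.
x_1 gives more utility per dollar, so spend all income on x_1: x_1* = M/p_1, x_2* = 0.
Numerically: x_1* = 4.9867, x_2* = 0.

x_1* = 4.9867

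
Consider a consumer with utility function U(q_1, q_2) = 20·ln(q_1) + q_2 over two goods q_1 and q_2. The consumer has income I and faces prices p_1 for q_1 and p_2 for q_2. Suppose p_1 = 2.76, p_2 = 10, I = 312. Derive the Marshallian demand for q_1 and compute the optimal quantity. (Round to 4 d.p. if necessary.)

Set MRS = p_1/p_2: (20/q_1)/1 = p_1/p_2.
So q_1*(p_1,p_2) = 20·p_2/p_1, independent of income; and q_2* = (I − 20·p_2)/p_2.
At the given prices: q_1* = 20·10/2.76 = 72.4638.

q_1* = 72.4638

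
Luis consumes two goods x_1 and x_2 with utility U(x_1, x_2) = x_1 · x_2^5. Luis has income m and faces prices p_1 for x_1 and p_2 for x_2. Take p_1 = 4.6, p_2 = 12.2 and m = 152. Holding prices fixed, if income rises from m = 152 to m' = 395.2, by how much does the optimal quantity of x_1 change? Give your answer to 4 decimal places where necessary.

Δx_1* = 8.8116

MU_x_1/MU_x_2 = (x_2)/(5·x_1); tangency sets this equal to p_1/p_2.
Rearranging, p_2·x_2 = 5·p_1·x_1. Substituting into the budget gives p_1·x_1·(1 + 5) = m.
Demand: x_1*(p_1,p_2,m) = 1/6·m/p_1 and x_2* = 5/6·m/p_2.
At p_1=4.6, p_2=12.2, m=152: x_1* = 1/6·152/4.6 = 5.5072.
At m' = 395.2: x_1* = 14.3188. Change: 14.3188 − 5.5072 = 8.8116.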